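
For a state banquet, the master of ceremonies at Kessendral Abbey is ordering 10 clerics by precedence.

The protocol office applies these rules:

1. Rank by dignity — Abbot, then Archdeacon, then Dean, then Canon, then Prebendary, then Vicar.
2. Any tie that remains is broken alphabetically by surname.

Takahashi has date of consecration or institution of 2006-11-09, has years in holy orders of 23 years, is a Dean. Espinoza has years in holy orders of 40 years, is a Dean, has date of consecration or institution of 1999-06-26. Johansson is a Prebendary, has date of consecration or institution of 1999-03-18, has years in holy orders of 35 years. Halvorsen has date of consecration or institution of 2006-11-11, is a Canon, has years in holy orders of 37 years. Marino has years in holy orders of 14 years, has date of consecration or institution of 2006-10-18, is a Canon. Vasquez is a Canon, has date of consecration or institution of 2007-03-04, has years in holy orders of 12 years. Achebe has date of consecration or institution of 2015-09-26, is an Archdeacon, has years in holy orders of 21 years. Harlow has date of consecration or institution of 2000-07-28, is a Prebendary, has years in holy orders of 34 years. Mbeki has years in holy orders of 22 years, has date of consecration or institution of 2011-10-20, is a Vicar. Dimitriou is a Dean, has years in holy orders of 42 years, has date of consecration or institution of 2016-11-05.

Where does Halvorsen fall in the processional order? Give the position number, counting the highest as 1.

5

By dignity: Achebe (Archdeacon); then Dimitriou, Espinoza and Takahashi (Dean); then Halvorsen, Marino and Vasquez (Canon); then Harlow and Johansson (Prebendary); then Mbeki (Vicar).
Among Dimitriou, Espinoza and Takahashi, alphabetically by surname: Dimitriou before Espinoza before Takahashi.
Among Halvorsen, Marino and Vasquez, alphabetically by surname: Halvorsen before Marino before Vasquez.
Among Harlow and Johansson, alphabetically by surname: Harlow before Johansson.
Order: Achebe, Dimitriou, Espinoza, Takahashi, Halvorsen, Marino, Vasquez, Harlow, Johansson, Mbeki. So position 5.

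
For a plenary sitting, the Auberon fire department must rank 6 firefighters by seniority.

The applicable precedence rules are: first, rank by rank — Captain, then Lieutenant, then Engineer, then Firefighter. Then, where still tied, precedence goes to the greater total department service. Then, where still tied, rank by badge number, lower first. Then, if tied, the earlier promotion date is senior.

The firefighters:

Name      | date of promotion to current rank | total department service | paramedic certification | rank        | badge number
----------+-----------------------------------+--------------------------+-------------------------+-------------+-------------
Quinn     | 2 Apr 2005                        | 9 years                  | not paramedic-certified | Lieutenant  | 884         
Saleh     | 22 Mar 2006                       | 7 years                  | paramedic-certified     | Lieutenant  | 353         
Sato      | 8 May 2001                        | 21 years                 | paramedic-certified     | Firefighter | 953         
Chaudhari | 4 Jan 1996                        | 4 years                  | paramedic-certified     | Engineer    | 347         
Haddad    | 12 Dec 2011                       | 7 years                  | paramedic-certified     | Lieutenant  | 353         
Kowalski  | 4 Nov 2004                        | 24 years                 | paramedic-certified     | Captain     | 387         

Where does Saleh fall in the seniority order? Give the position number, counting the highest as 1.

3

By rank: Kowalski (Captain); then Quinn, Saleh and Haddad (Lieutenant); then Chaudhari (Engineer); then Sato (Firefighter).
Among Quinn, Saleh and Haddad, by total department service (higher first): Quinn (9 years) before Saleh and Haddad (7 years).
Saleh and Haddad both have badge number 353, so the next rule applies.
Among Saleh and Haddad, by date of promotion to current rank (earlier first): Saleh (22 Mar 2006) before Haddad (12 Dec 2011).
Order: Kowalski, Quinn, Saleh, Haddad, Chaudhari, Sato. So position 3.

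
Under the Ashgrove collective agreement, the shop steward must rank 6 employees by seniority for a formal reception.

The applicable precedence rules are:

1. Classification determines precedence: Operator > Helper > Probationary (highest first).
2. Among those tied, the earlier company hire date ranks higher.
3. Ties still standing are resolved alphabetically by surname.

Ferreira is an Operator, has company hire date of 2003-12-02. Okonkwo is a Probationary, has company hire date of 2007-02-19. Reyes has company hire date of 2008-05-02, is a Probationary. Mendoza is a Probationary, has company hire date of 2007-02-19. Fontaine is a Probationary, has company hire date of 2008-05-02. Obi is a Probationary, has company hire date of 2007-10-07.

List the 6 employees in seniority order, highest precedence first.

By classification: Ferreira (Operator); then Mendoza, Okonkwo, Obi, Fontaine and Reyes (Probationary).
Among Mendoza, Okonkwo, Obi, Fontaine and Reyes, by company hire date (earlier first): Mendoza and Okonkwo (2007-02-19) before Obi (2007-10-07) before Fontaine and Reyes (2008-05-02).
Among Mendoza and Okonkwo, alphabetically by surname: Mendoza before Okonkwo.
Among Fontaine and Reyes, alphabetically by surname: Fontaine before Reyes.
Full order: Ferreira, Mendoza, Okonkwo, Obi, Fontaine, Reyes.

Ferreira, Mendoza, Okonkwo, Obi, Fontaine, Reyes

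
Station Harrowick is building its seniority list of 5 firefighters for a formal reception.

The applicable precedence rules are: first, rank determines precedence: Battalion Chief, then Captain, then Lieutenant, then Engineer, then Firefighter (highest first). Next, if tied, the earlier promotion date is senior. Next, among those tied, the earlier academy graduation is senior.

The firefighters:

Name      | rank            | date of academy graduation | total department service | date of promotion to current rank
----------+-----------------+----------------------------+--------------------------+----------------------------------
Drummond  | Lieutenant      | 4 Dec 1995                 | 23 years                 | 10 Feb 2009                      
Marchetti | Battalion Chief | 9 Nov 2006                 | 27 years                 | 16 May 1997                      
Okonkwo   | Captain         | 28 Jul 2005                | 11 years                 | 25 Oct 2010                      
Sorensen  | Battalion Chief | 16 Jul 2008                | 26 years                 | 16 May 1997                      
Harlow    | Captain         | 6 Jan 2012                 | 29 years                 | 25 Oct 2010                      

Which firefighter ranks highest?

By rank: Marchetti and Sorensen (Battalion Chief); then Okonkwo and Harlow (Captain); then Drummond (Lieutenant).
Marchetti and Sorensen both have date of promotion to current rank 16 May 1997, so the next rule applies.
Among Marchetti and Sorensen, by date of academy graduation (earlier first): Marchetti (9 Nov 2006) before Sorensen (16 Jul 2008).
Okonkwo and Harlow both have date of promotion to current rank 25 Oct 2010, so the next rule applies.
Among Okonkwo and Harlow, by date of academy graduation (earlier first): Okonkwo (28 Jul 2005) before Harlow (6 Jan 2012).
Order: Marchetti, Sorensen, Okonkwo, Harlow, Drummond.

Marchetti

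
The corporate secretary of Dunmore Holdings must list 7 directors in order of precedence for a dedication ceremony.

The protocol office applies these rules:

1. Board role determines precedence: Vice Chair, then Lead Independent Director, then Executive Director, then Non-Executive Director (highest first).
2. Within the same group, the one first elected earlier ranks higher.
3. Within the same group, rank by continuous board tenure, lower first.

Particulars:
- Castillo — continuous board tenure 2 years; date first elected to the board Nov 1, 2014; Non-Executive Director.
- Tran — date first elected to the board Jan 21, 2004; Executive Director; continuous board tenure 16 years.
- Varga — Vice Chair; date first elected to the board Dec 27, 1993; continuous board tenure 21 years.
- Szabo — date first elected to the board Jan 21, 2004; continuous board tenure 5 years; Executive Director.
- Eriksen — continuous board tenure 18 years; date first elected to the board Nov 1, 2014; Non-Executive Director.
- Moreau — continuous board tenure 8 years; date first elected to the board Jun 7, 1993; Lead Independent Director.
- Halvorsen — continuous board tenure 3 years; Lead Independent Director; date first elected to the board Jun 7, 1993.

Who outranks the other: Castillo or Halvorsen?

Halvorsen

By board role: Varga (Vice Chair); then Halvorsen and Moreau (Lead Independent Director); then Szabo and Tran (Executive Director); then Castillo and Eriksen (Non-Executive Director).
Halvorsen and Moreau both have date first elected to the board Jun 7, 1993, so the next rule applies.
Among Halvorsen and Moreau, by continuous board tenure (lower first): Halvorsen (3 years) before Moreau (8 years).
Szabo and Tran both have date first elected to the board Jan 21, 2004, so the next rule applies.
Among Szabo and Tran, by continuous board tenure (lower first): Szabo (5 years) before Tran (16 years).
Castillo and Eriksen both have date first elected to the board Nov 1, 2014, so the next rule applies.
Among Castillo and Eriksen, by continuous board tenure (lower first): Castillo (2 years) before Eriksen (18 years).
So Halvorsen takes precedence.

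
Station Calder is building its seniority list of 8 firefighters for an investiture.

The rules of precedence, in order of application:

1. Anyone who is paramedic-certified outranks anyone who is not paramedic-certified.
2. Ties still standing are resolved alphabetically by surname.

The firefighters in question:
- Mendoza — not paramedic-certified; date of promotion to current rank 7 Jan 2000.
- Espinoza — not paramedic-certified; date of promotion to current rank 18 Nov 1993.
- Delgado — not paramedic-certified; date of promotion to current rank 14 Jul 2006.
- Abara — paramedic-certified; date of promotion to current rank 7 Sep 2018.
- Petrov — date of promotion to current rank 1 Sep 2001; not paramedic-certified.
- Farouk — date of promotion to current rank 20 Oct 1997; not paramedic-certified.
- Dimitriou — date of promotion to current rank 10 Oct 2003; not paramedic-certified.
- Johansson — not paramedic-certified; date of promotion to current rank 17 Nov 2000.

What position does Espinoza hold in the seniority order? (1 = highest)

By the first rule: Abara (paramedic-certified); then Delgado, Dimitriou, Espinoza, Farouk, Johansson, Mendoza and Petrov (each not paramedic-certified).
Among Delgado, Dimitriou, Espinoza, Farouk, Johansson, Mendoza and Petrov, alphabetically by surname: Delgado before Dimitriou before Espinoza before Farouk before Johansson before Mendoza before Petrov.
Order: Abara, Delgado, Dimitriou, Espinoza, Farouk, Johansson, Mendoza, Petrov. So position 4.

4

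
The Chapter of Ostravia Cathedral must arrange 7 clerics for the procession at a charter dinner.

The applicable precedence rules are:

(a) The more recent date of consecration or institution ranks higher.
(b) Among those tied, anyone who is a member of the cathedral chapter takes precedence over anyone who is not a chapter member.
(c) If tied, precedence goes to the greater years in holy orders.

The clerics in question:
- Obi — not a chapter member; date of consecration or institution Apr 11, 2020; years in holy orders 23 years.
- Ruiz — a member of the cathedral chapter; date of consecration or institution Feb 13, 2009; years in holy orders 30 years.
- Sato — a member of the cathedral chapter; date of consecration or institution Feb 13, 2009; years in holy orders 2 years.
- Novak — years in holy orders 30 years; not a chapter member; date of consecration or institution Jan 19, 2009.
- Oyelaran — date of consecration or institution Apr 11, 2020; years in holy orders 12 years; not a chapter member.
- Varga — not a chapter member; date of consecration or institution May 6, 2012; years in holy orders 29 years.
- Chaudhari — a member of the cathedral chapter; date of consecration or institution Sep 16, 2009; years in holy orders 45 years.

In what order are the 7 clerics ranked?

Obi, Oyelaran, Varga, Chaudhari, Ruiz, Sato, Novak

By date of consecration or institution (later first): Obi and Oyelaran (both Apr 11, 2020); then Varga (May 6, 2012); then Chaudhari (Sep 16, 2009); then Ruiz and Sato (both Feb 13, 2009); then Novak (Jan 19, 2009).
Obi and Oyelaran are each not a chapter member, so the next rule applies.
Among Obi and Oyelaran, by years in holy orders (higher first): Obi (23 years) before Oyelaran (12 years).
Ruiz and Sato are each a member of the cathedral chapter, so the next rule applies.
Among Ruiz and Sato, by years in holy orders (higher first): Ruiz (30 years) before Sato (2 years).
Full order: Obi, Oyelaran, Varga, Chaudhari, Ruiz, Sato, Novak.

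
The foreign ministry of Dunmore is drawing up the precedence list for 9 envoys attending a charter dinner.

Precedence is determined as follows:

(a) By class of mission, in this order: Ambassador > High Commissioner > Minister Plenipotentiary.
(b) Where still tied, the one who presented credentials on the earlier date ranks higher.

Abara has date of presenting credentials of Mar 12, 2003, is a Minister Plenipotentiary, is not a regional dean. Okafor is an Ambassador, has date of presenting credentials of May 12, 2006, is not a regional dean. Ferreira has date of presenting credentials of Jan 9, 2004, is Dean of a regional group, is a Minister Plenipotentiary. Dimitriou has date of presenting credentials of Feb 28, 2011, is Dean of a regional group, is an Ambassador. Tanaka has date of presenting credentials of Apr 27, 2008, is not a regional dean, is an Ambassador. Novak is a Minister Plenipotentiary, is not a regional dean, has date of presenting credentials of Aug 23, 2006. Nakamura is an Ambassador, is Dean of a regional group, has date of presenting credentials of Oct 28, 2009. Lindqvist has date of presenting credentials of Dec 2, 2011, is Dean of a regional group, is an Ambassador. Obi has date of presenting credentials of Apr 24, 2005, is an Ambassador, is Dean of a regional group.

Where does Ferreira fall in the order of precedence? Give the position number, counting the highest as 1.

8

By class of mission: Obi, Okafor, Tanaka, Nakamura, Dimitriou and Lindqvist (Ambassador); then Abara, Ferreira and Novak (Minister Plenipotentiary).
Among Obi, Okafor, Tanaka, Nakamura, Dimitriou and Lindqvist, by date of presenting credentials (earlier first): Obi (Apr 24, 2005) before Okafor (May 12, 2006) before Tanaka (Apr 27, 2008) before Nakamura (Oct 28, 2009) before Dimitriou (Feb 28, 2011) before Lindqvist (Dec 2, 2011).
Among Abara, Ferreira and Novak, by date of presenting credentials (earlier first): Abara (Mar 12, 2003) before Ferreira (Jan 9, 2004) before Novak (Aug 23, 2006).
Order: Obi, Okafor, Tanaka, Nakamura, Dimitriou, Lindqvist, Abara, Ferreira, Novak. So position 8.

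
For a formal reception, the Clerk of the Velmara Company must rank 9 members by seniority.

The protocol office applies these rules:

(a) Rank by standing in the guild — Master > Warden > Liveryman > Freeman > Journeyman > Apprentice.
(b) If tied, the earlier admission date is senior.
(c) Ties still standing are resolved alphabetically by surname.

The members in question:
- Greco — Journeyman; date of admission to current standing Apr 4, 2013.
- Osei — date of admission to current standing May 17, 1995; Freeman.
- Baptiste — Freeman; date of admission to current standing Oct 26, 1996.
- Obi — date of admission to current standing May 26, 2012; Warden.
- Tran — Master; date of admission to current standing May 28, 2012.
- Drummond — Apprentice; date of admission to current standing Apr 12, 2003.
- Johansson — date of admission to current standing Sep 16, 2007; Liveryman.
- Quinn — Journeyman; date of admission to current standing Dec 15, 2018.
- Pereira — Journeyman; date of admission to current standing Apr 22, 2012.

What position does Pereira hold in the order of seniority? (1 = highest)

By standing in the guild: Tran (Master); then Obi (Warden); then Johansson (Liveryman); then Osei and Baptiste (Freeman); then Pereira, Greco and Quinn (Journeyman); then Drummond (Apprentice).
Among Osei and Baptiste, by date of admission to current standing (earlier first): Osei (May 17, 1995) before Baptiste (Oct 26, 1996).
Among Pereira, Greco and Quinn, by date of admission to current standing (earlier first): Pereira (Apr 22, 2012) before Greco (Apr 4, 2013) before Quinn (Dec 15, 2018).
Order: Tran, Obi, Johansson, Osei, Baptiste, Pereira, Greco, Quinn, Drummond. So position 6.

6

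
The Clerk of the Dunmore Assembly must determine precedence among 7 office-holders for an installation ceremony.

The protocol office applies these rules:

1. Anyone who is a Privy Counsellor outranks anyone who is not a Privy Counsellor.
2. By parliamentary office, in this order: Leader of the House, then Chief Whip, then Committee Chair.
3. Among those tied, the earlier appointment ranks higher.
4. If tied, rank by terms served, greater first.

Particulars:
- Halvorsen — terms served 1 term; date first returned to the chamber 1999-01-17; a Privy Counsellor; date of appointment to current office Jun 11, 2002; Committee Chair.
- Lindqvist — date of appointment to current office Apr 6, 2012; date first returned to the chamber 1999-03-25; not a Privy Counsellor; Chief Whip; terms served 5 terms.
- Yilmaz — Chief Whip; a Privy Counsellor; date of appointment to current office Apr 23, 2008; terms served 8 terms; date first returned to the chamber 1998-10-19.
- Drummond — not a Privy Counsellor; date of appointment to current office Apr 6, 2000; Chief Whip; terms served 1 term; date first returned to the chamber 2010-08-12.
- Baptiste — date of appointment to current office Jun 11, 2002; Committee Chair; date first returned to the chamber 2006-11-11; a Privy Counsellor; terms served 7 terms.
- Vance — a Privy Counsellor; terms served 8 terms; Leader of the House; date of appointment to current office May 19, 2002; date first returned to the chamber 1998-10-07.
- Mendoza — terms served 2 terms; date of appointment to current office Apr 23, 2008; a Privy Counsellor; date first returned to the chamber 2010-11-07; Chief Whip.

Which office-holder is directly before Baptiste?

Mendoza

By the first rule: Vance, Yilmaz, Mendoza, Baptiste and Halvorsen (each a Privy Counsellor); then Drummond and Lindqvist (both not a Privy Counsellor).
Among Vance, Yilmaz, Mendoza, Baptiste and Halvorsen, by parliamentary office: Vance (Leader of the House) before Yilmaz and Mendoza (Chief Whip) before Baptiste and Halvorsen (Committee Chair).
Yilmaz and Mendoza both have date of appointment to current office Apr 23, 2008, so the next rule applies.
Among Yilmaz and Mendoza, by terms served (higher first): Yilmaz (8 terms) before Mendoza (2 terms).
Baptiste and Halvorsen both have date of appointment to current office Jun 11, 2002, so the next rule applies.
Among Baptiste and Halvorsen, by terms served (higher first): Baptiste (7 terms) before Halvorsen (1 term).
Drummond and Lindqvist are each Chief Whip, so the next rule applies.
Among Drummond and Lindqvist, by date of appointment to current office (earlier first): Drummond (Apr 6, 2000) before Lindqvist (Apr 6, 2012).
Order: Vance, Yilmaz, Mendoza, Baptiste, Halvorsen, Drummond, Lindqvist.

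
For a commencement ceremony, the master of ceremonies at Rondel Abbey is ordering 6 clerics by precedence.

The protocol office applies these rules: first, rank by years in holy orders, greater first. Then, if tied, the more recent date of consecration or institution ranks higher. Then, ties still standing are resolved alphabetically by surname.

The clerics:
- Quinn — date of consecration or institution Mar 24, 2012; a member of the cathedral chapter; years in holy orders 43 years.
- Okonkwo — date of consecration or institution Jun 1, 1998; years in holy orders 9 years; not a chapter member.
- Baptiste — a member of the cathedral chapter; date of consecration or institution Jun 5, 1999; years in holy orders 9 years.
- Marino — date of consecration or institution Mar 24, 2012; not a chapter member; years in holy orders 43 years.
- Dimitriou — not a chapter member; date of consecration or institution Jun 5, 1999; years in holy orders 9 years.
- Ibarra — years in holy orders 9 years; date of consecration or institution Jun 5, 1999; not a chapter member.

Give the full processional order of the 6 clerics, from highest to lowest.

Marino, Quinn, Baptiste, Dimitriou, Ibarra, Okonkwo

By years in holy orders (higher first): Marino and Quinn (both 43 years); then Baptiste, Dimitriou, Ibarra and Okonkwo (each 9 years).
Marino and Quinn both have date of consecration or institution Mar 24, 2012, so the next rule applies.
Among Marino and Quinn, alphabetically by surname: Marino before Quinn.
Among Baptiste, Dimitriou, Ibarra and Okonkwo, by date of consecration or institution (later first): Baptiste, Dimitriou and Ibarra (Jun 5, 1999) before Okonkwo (Jun 1, 1998).
Among Baptiste, Dimitriou and Ibarra, alphabetically by surname: Baptiste before Dimitriou before Ibarra.
Full order: Marino, Quinn, Baptiste, Dimitriou, Ibarra, Okonkwo.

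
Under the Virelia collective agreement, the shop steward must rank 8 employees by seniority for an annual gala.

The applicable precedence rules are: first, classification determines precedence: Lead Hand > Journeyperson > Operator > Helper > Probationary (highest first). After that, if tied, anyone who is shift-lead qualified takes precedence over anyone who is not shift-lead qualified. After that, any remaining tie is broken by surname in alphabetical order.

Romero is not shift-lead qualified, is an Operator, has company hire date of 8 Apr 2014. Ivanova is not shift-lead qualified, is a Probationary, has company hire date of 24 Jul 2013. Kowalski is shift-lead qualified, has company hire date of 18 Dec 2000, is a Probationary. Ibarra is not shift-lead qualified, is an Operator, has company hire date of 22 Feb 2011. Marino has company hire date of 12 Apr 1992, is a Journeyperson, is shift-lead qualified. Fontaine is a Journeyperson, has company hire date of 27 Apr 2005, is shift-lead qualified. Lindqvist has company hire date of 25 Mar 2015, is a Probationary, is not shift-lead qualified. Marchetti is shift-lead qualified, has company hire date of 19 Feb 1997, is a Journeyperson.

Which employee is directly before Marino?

By classification: Fontaine, Marchetti and Marino (Journeyperson); then Ibarra and Romero (Operator); then Kowalski, Ivanova and Lindqvist (Probationary).
Fontaine, Marchetti and Marino are each shift-lead qualified, so the next rule applies.
Among Fontaine, Marchetti and Marino, alphabetically by surname: Fontaine before Marchetti before Marino.
Ibarra and Romero are each not shift-lead qualified, so the next rule applies.
Among Ibarra and Romero, alphabetically by surname: Ibarra before Romero.
Among Kowalski, Ivanova and Lindqvist, shift-lead qualified before not shift-lead qualified: Kowalski (shift-lead qualified) before Ivanova and Lindqvist (not shift-lead qualified).
Among Ivanova and Lindqvist, alphabetically by surname: Ivanova before Lindqvist.
Order: Fontaine, Marchetti, Marino, Ibarra, Romero, Kowalski, Ivanova, Lindqvist.

Marchetti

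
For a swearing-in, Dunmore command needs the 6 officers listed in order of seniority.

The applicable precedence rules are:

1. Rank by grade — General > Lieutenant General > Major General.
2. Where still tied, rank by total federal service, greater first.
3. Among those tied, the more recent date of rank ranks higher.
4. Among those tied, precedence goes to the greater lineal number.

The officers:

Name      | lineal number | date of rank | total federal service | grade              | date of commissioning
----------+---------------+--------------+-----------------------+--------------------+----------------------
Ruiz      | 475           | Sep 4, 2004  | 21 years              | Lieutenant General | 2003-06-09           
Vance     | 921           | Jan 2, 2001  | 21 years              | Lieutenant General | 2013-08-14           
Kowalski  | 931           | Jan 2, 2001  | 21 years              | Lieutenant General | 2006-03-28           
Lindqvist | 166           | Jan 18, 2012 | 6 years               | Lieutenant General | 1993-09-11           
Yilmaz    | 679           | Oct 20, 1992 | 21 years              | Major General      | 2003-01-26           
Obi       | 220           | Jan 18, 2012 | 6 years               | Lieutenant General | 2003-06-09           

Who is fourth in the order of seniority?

Obi

By grade: Ruiz, Kowalski, Vance, Obi and Lindqvist (Lieutenant General); then Yilmaz (Major General).
Among Ruiz, Kowalski, Vance, Obi and Lindqvist, by total federal service (higher first): Ruiz, Kowalski and Vance (21 years) before Obi and Lindqvist (6 years).
Among Ruiz, Kowalski and Vance, by date of rank (later first): Ruiz (Sep 4, 2004) before Kowalski and Vance (Jan 2, 2001).
Among Kowalski and Vance, by lineal number (higher first): Kowalski (931) before Vance (921).
Obi and Lindqvist both have date of rank Jan 18, 2012, so the next rule applies.
Among Obi and Lindqvist, by lineal number (higher first): Obi (220) before Lindqvist (166).
Order: Ruiz, Kowalski, Vance, Obi, Lindqvist, Yilmaz.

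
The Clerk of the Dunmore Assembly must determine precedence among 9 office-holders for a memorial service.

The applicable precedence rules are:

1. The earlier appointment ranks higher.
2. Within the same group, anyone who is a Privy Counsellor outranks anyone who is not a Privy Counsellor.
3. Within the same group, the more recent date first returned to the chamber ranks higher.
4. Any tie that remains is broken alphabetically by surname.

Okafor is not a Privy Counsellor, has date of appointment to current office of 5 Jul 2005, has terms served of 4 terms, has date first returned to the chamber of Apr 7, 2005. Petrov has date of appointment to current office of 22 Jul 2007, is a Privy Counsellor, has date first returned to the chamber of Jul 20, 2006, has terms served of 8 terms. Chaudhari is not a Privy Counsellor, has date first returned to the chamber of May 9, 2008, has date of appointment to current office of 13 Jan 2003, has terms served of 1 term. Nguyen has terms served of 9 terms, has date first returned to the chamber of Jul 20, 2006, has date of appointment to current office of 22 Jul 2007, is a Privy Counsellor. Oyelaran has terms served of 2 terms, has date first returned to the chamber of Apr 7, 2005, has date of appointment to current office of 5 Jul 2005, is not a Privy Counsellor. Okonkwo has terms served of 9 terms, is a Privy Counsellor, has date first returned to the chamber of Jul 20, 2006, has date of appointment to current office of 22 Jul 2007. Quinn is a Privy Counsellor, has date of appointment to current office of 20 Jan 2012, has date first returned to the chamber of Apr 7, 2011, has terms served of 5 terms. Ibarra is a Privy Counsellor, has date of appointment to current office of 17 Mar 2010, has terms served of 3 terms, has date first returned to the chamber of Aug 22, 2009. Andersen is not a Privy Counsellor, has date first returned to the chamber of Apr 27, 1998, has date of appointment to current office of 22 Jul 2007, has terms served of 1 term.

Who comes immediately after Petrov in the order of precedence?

Andersen

By date of appointment to current office (earlier first): Chaudhari (13 Jan 2003); then Okafor and Oyelaran (both 5 Jul 2005); then Nguyen, Okonkwo, Petrov and Andersen (each 22 Jul 2007); then Ibarra (17 Mar 2010); then Quinn (20 Jan 2012).
Okafor and Oyelaran are each not a Privy Counsellor, so the next rule applies.
Okafor and Oyelaran both have date first returned to the chamber Apr 7, 2005, so the next rule applies.
Among Okafor and Oyelaran, alphabetically by surname: Okafor before Oyelaran.
Among Nguyen, Okonkwo, Petrov and Andersen, a Privy Counsellor before not a Privy Counsellor: Nguyen, Okonkwo and Petrov (a Privy Counsellor) before Andersen (not a Privy Counsellor).
Nguyen, Okonkwo and Petrov all have date first returned to the chamber Jul 20, 2006, so the next rule applies.
Among Nguyen, Okonkwo and Petrov, alphabetically by surname: Nguyen before Okonkwo before Petrov.
Order: Chaudhari, Okafor, Oyelaran, Nguyen, Okonkwo, Petrov, Andersen, Ibarra, Quinn.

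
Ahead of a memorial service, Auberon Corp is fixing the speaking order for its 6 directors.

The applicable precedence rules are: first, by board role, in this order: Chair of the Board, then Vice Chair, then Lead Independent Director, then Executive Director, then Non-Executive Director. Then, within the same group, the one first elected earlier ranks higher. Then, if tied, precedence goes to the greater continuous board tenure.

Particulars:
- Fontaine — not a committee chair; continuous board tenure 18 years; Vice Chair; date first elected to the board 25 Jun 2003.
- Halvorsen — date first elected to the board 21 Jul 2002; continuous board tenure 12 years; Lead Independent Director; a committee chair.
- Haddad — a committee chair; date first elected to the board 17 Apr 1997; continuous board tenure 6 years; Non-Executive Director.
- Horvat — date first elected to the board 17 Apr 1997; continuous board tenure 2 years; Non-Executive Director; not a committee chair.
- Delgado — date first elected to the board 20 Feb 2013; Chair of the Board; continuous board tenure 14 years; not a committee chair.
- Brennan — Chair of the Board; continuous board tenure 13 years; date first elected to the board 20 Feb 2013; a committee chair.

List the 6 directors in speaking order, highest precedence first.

Delgado, Brennan, Fontaine, Halvorsen, Haddad, Horvat

By board role: Delgado and Brennan (Chair of the Board); then Fontaine (Vice Chair); then Halvorsen (Lead Independent Director); then Haddad and Horvat (Non-Executive Director).
Delgado and Brennan both have date first elected to the board 20 Feb 2013, so the next rule applies.
Among Delgado and Brennan, by continuous board tenure (higher first): Delgado (14 years) before Brennan (13 years).
Haddad and Horvat both have date first elected to the board 17 Apr 1997, so the next rule applies.
Among Haddad and Horvat, by continuous board tenure (higher first): Haddad (6 years) before Horvat (2 years).
Full order: Delgado, Brennan, Fontaine, Halvorsen, Haddad, Horvat.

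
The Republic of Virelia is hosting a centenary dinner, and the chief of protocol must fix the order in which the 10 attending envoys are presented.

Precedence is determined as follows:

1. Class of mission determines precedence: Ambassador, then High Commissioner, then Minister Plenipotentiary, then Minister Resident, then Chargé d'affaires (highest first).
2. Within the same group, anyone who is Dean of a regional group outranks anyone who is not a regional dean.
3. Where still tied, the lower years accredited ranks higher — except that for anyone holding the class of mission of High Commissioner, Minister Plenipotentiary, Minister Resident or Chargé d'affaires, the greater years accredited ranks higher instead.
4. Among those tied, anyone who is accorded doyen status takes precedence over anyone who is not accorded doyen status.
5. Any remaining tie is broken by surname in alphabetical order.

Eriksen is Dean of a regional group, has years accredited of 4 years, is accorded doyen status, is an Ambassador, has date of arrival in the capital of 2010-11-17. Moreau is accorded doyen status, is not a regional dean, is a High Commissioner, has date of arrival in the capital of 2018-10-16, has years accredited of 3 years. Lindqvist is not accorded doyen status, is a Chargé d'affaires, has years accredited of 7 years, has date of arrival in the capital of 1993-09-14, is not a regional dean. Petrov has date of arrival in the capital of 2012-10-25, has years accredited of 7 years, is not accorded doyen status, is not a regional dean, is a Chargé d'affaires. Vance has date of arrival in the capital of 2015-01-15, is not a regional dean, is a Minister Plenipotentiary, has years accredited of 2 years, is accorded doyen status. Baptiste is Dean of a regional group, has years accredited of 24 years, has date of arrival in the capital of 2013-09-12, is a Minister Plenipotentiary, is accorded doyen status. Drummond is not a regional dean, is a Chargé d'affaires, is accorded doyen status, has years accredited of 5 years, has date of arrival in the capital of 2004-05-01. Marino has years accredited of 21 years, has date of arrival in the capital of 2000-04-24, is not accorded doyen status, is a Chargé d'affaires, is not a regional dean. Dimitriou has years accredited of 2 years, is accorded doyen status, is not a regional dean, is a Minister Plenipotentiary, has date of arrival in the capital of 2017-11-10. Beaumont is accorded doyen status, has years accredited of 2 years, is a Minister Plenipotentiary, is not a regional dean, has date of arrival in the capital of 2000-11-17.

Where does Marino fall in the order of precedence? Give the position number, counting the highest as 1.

By class of mission: Eriksen (Ambassador); then Moreau (High Commissioner); then Baptiste, Beaumont, Dimitriou and Vance (Minister Plenipotentiary); then Marino, Lindqvist, Petrov and Drummond (Chargé d'affaires).
Among Baptiste, Beaumont, Dimitriou and Vance, Dean of a regional group before not a regional dean: Baptiste (Dean of a regional group) before Beaumont, Dimitriou and Vance (not a regional dean).
Beaumont, Dimitriou and Vance all have years accredited 2 years, so the next rule applies.
Beaumont, Dimitriou and Vance are each accorded doyen status, so the next rule applies.
Among Beaumont, Dimitriou and Vance, alphabetically by surname: Beaumont before Dimitriou before Vance.
Marino, Lindqvist, Petrov and Drummond are each not a regional dean, so the next rule applies.
Among Marino, Lindqvist, Petrov and Drummond, by years accredited (higher first) (reversed rule for this group): Marino (21 years) before Lindqvist and Petrov (7 years) before Drummond (5 years).
Lindqvist and Petrov are each not accorded doyen status, so the next rule applies.
Among Lindqvist and Petrov, alphabetically by surname: Lindqvist before Petrov.
Order: Eriksen, Moreau, Baptiste, Beaumont, Dimitriou, Vance, Marino, Lindqvist, Petrov, Drummond. So position 7.

7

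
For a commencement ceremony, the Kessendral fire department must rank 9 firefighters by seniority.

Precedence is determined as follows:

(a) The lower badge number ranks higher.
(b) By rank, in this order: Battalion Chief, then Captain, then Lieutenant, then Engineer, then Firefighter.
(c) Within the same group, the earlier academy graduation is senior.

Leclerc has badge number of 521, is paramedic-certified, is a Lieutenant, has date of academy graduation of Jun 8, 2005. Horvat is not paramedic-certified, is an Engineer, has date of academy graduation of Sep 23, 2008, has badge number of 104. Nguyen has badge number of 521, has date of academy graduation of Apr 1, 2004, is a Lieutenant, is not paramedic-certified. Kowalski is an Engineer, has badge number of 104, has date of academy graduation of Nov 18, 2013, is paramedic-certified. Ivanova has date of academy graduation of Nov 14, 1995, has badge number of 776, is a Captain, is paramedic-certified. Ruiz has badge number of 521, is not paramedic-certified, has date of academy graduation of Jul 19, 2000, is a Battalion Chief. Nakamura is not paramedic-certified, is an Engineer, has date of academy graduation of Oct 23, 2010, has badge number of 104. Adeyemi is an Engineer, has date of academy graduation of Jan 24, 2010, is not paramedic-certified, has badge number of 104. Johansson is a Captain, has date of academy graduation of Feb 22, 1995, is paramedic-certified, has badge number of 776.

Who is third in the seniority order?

Nakamura

By badge number (lower first): Horvat, Adeyemi, Nakamura and Kowalski (each 104); then Ruiz, Nguyen and Leclerc (each 521); then Johansson and Ivanova (both 776).
Horvat, Adeyemi, Nakamura and Kowalski are each Engineer, so the next rule applies.
Among Horvat, Adeyemi, Nakamura and Kowalski, by date of academy graduation (earlier first): Horvat (Sep 23, 2008) before Adeyemi (Jan 24, 2010) before Nakamura (Oct 23, 2010) before Kowalski (Nov 18, 2013).
Among Ruiz, Nguyen and Leclerc, by rank: Ruiz (Battalion Chief) before Nguyen and Leclerc (Lieutenant).
Among Nguyen and Leclerc, by date of academy graduation (earlier first): Nguyen (Apr 1, 2004) before Leclerc (Jun 8, 2005).
Johansson and Ivanova are each Captain, so the next rule applies.
Among Johansson and Ivanova, by date of academy graduation (earlier first): Johansson (Feb 22, 1995) before Ivanova (Nov 14, 1995).
Order: Horvat, Adeyemi, Nakamura, Kowalski, Ruiz, Nguyen, Leclerc, Johansson, Ivanova.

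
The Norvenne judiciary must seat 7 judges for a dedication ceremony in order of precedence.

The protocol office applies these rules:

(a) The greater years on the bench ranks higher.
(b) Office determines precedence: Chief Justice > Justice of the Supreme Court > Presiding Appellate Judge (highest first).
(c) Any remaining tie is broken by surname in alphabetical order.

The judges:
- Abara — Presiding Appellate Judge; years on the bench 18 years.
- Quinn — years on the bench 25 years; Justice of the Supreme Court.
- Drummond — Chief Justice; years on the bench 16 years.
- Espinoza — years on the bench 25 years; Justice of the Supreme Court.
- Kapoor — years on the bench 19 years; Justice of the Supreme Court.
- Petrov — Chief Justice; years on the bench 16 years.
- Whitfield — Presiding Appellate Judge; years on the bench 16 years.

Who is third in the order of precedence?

By years on the bench (higher first): Espinoza and Quinn (both 25 years); then Kapoor (19 years); then Abara (18 years); then Drummond, Petrov and Whitfield (each 16 years).
Espinoza and Quinn are each Justice of the Supreme Court, so the next rule applies.
Among Espinoza and Quinn, alphabetically by surname: Espinoza before Quinn.
Among Drummond, Petrov and Whitfield, by office: Drummond and Petrov (Chief Justice) before Whitfield (Presiding Appellate Judge).
Among Drummond and Petrov, alphabetically by surname: Drummond before Petrov.
Order: Espinoza, Quinn, Kapoor, Abara, Drummond, Petrov, Whitfield.

Kapoor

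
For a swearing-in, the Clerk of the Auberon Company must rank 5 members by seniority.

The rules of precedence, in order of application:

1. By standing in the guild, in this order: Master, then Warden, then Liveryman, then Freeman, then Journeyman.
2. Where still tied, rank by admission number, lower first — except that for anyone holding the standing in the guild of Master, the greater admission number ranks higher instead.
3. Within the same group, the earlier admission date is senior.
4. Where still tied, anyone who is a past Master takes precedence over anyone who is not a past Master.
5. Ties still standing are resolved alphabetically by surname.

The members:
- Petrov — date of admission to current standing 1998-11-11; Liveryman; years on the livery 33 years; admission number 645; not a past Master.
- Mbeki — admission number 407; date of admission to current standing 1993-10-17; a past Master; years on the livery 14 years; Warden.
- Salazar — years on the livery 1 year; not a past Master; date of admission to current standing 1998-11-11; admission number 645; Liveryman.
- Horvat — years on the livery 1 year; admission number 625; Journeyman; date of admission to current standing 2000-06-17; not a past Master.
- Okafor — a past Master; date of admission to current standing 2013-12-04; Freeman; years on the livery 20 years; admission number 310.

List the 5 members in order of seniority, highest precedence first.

By standing in the guild: Mbeki (Warden); then Petrov and Salazar (Liveryman); then Okafor (Freeman); then Horvat (Journeyman).
Petrov and Salazar both have admission number 645, so the next rule applies.
Petrov and Salazar both have date of admission to current standing 1998-11-11, so the next rule applies.
Petrov and Salazar are each not a past Master, so the next rule applies.
Among Petrov and Salazar, alphabetically by surname: Petrov before Salazar.
Full order: Mbeki, Petrov, Salazar, Okafor, Horvat.

Mbeki, Petrov, Salazar, Okafor, Horvat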